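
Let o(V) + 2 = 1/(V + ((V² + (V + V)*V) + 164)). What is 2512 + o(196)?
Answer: 290176081/115608 ≈ 2510.0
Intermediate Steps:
o(V) = -2 + 1/(164 + V + 3*V²) (o(V) = -2 + 1/(V + ((V² + (V + V)*V) + 164)) = -2 + 1/(V + ((V² + (2*V)*V) + 164)) = -2 + 1/(V + ((V² + 2*V²) + 164)) = -2 + 1/(V + (3*V² + 164)) = -2 + 1/(V + (164 + 3*V²)) = -2 + 1/(164 + V + 3*V²))
2512 + o(196) = 2512 + (-327 - 6*196² - 2*196)/(164 + 196 + 3*196²) = 2512 + (-327 - 6*38416 - 392)/(164 + 196 + 3*38416) = 2512 + (-327 - 230496 - 392)/(164 + 196 + 115248) = 2512 - 231215/115608 = 290176081/115608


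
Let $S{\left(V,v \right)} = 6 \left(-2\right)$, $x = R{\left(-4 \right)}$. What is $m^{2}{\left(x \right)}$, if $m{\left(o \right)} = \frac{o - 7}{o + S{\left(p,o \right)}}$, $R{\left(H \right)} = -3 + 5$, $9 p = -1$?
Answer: $\frac{1}{4} \approx 0.25$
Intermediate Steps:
$p = - \frac{1}{9}$ ($p = \frac{1}{9} \left(-1\right) = - \frac{1}{9} \approx -0.11111$)
$R{\left(H \right)} = 2$
$x = 2$
$S{\left(V,v \right)} = -12$
$m{\left(o \right)} = \frac{-7 + o}{-12 + o}$ ($m{\left(o \right)} = \frac{o - 7}{o - 12} = \frac{-7 + o}{-12 + o}$)
$m^{2}{\left(x \right)} = \left(\frac{-7 + 2}{-12 + 2}\right)^{2} = \left(\frac{1}{-10} \left(-5\right)\right)^{2} = \left(\left(- \frac{1}{10}\right) \left(-5\right)\right)^{2} = \left(\frac{1}{2}\right)^{2} = \frac{1}{4}$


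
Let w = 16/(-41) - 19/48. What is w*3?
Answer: -1547/656 ≈ -2.3582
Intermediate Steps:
w = -1547/1968 (w = 16*(-1/41) - 19*1/48 = -16/41 - 19/48 = -1547/1968 ≈ -0.78608)
w*3 = -1547/1968*3 = -1547/656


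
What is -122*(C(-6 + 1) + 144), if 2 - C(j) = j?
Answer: -18422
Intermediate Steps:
C(j) = 2 - j
-122*(C(-6 + 1) + 144) = -122*((2 - (-6 + 1)) + 144) = -122*((2 - 1*(-5)) + 144) = -122*((2 + 5) + 144) = -122*(7 + 144) = -122*151 = -18422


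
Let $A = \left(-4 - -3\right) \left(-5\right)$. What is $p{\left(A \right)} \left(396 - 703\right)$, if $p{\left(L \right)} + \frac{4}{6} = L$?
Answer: $- \frac{3991}{3} \approx -1330.3$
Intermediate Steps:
$A = 5$ ($A = \left(-4 + 3\right) \left(-5\right) = \left(-1\right) \left(-5\right) = 5$)
$p{\left(L \right)} = - \frac{2}{3} + L$
$p{\left(A \right)} \left(396 - 703\right) = \left(- \frac{2}{3} + 5\right) \left(396 - 703\right) = \frac{13 \left(396 - 703\right)}{3} = \frac{13}{3} \left(-307\right) = - \frac{3991}{3}$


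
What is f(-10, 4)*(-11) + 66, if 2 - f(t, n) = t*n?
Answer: -396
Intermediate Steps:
f(t, n) = 2 - n*t (f(t, n) = 2 - t*n = 2 - n*t)
f(-10, 4)*(-11) + 66 = (2 - 1*4*(-10))*(-11) + 66 = (2 + 40)*(-11) + 66 = 42*(-11) + 66 = -462 + 66 = -396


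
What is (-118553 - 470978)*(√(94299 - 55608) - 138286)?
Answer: 81523883866 - 1768593*√4299 ≈ 8.1408e+10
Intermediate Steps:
(-118553 - 470978)*(√(94299 - 55608) - 138286) = -589531*(√38691 - 138286) = -589531*(3*√4299 - 138286) = -589531*(-138286 + 3*√4299) = 81523883866 - 1768593*√4299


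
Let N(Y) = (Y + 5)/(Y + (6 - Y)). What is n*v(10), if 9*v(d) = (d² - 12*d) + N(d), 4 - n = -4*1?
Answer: -140/9 ≈ -15.556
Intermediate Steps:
n = 8 (n = 4 - (-4) = 4 - 1*(-4) = 4 + 4 = 8)
N(Y) = ⅚ + Y/6 (N(Y) = (5 + Y)/6 = (5 + Y)*(⅙) = ⅚ + Y/6)
v(d) = 5/54 - 71*d/54 + d²/9 (v(d) = ((d² - 12*d) + (⅚ + d/6))/9 = (⅚ + d² - 71*d/6)/9 = 5/54 - 71*d/54 + d²/9)
n*v(10) = 8*(5/54 - 71/54*10 + (⅑)*10²) = 8*(5/54 - 355/27 + (⅑)*100) = 8*(5/54 - 355/27 + 100/9) = 8*(-35/18) = -140/9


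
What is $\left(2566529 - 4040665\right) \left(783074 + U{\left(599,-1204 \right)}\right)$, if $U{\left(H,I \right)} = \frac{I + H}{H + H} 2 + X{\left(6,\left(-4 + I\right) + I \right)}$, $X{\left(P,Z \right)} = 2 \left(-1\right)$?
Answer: $- \frac{691457528997128}{599} \approx -1.1544 \cdot 10^{12}$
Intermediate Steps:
$X{\left(P,Z \right)} = -2$
$U{\left(H,I \right)} = -2 + \frac{H + I}{H}$ ($U{\left(H,I \right)} = \frac{I + H}{H + H} 2 - 2 = \frac{H + I}{2 H} 2 - 2 = \frac{H + I}{H} - 2 = -2 + \frac{H + I}{H}$)
$\left(2566529 - 4040665\right) \left(783074 + U{\left(599,-1204 \right)}\right) = \left(2566529 - 4040665\right) \left(783074 + \frac{-1204 - 599}{599}\right) = - 1474136 \left(783074 + \frac{-1204 - 599}{599}\right) = - 1474136 \left(783074 + \frac{1}{599} \left(-1803\right)\right) = - 1474136 \left(783074 - \frac{1803}{599}\right) = \left(-1474136\right) \frac{469059523}{599} = - \frac{691457528997128}{599}$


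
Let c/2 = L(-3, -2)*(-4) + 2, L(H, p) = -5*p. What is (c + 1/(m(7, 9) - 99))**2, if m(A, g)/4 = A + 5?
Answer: 15031129/2601 ≈ 5779.0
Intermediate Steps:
m(A, g) = 20 + 4*A (m(A, g) = 4*(A + 5) = 4*(5 + A) = 20 + 4*A)
c = -76 (c = 2*(-5*(-2)*(-4) + 2) = 2*(10*(-4) + 2) = 2*(-40 + 2) = 2*(-38) = -76)
(c + 1/(m(7, 9) - 99))**2 = (-76 + 1/((20 + 4*7) - 99))**2 = (-76 + 1/((20 + 28) - 99))**2 = (-76 + 1/(48 - 99))**2 = (-76 + 1/(-51))**2 = (-76 - 1/51)**2 = (-3877/51)**2 = 15031129/2601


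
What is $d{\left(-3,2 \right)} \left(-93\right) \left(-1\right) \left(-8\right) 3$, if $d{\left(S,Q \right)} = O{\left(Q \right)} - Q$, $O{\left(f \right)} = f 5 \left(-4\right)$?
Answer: $93744$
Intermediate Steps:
$O{\left(f \right)} = - 20 f$ ($O{\left(f \right)} = 5 f \left(-4\right) = - 20 f$)
$d{\left(S,Q \right)} = - 21 Q$ ($d{\left(S,Q \right)} = - 20 Q - Q = - 21 Q$)
$d{\left(-3,2 \right)} \left(-93\right) \left(-1\right) \left(-8\right) 3 = \left(-21\right) 2 \left(-93\right) \left(-1\right) \left(-8\right) 3 = \left(-42\right) \left(-93\right) 8 \cdot 3 = 3906 \cdot 24 = 93744$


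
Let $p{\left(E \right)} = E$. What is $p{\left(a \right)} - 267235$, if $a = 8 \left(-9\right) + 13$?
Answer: $-267294$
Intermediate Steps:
$a = -59$ ($a = -72 + 13 = -59$)
$p{\left(a \right)} - 267235 = -59 - 267235 = -267294$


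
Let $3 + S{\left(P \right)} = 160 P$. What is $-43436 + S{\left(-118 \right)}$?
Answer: $-62319$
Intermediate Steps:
$S{\left(P \right)} = -3 + 160 P$
$-43436 + S{\left(-118 \right)} = -43436 + \left(-3 + 160 \left(-118\right)\right) = -43436 - 18883 = -62319$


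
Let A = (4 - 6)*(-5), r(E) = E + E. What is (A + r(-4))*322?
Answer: 644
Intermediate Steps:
r(E) = 2*E
A = 10 (A = -2*(-5) = 10)
(A + r(-4))*322 = (10 + 2*(-4))*322 = (10 - 8)*322 = 2*322 = 644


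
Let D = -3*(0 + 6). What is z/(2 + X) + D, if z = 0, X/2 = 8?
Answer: -18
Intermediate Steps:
X = 16 (X = 2*8 = 16)
D = -18 (D = -3*6 = -18)
z/(2 + X) + D = 0/(2 + 16) - 18 = 0/18 - 18 = (1/18)*0 - 18 = 0 - 18 = -18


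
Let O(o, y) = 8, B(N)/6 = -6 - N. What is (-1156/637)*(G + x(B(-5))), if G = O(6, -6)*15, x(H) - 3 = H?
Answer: -10404/49 ≈ -212.33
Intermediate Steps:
B(N) = -36 - 6*N (B(N) = 6*(-6 - N) = -36 - 6*N)
x(H) = 3 + H
G = 120 (G = 8*15 = 120)
(-1156/637)*(G + x(B(-5))) = (-1156/637)*(120 + (3 + (-36 - 6*(-5)))) = (-1156*1/637)*(120 + (3 + (-36 + 30))) = -1156*(120 + (3 - 6))/637 = -1156*(120 - 3)/637 = -1156/637*117 = -10404/49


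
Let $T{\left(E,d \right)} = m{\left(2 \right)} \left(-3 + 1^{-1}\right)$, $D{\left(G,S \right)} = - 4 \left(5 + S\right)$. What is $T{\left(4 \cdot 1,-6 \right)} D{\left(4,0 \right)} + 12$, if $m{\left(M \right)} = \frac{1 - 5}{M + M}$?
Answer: $-28$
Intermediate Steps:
$m{\left(M \right)} = - \frac{2}{M}$ ($m{\left(M \right)} = - \frac{4}{2 M} = - 4 \frac{1}{2 M} = - \frac{2}{M}$)
$D{\left(G,S \right)} = -20 - 4 S$
$T{\left(E,d \right)} = 2$ ($T{\left(E,d \right)} = - \frac{2}{2} \left(-3 + 1^{-1}\right) = \left(-2\right) \frac{1}{2} \left(-3 + 1\right) = \left(-1\right) \left(-2\right) = 2$)
$T{\left(4 \cdot 1,-6 \right)} D{\left(4,0 \right)} + 12 = 2 \left(-20 - 0\right) + 12 = 2 \left(-20 + 0\right) + 12 = 2 \left(-20\right) + 12 = -40 + 12 = -28$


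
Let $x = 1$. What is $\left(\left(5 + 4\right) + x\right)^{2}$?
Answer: $100$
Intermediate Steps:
$\left(\left(5 + 4\right) + x\right)^{2} = \left(\left(5 + 4\right) + 1\right)^{2} = \left(9 + 1\right)^{2} = 10^{2} = 100$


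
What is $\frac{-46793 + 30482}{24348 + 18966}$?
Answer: $- \frac{5437}{14438} \approx -0.37658$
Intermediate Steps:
$\frac{-46793 + 30482}{24348 + 18966} = - \frac{16311}{43314} = \left(-16311\right) \frac{1}{43314} = - \frac{5437}{14438}$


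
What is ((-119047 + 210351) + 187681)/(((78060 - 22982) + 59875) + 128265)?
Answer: 278985/243218 ≈ 1.1471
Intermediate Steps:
((-119047 + 210351) + 187681)/(((78060 - 22982) + 59875) + 128265) = (91304 + 187681)/((55078 + 59875) + 128265) = 278985/(114953 + 128265) = 278985/243218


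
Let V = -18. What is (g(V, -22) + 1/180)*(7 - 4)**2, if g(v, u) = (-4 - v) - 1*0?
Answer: 2521/20 ≈ 126.05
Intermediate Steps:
g(v, u) = -4 - v (g(v, u) = (-4 - v) + 0 = -4 - v)
(g(V, -22) + 1/180)*(7 - 4)**2 = ((-4 - 1*(-18)) + 1/180)*(7 - 4)**2 = ((-4 + 18) + 1/180)*3**2 = (14 + 1/180)*9 = (2521/180)*9 = 2521/20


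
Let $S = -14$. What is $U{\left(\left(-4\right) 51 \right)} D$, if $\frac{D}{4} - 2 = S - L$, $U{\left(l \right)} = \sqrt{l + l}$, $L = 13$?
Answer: $- 200 i \sqrt{102} \approx - 2019.9 i$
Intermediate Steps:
$U{\left(l \right)} = \sqrt{2} \sqrt{l}$ ($U{\left(l \right)} = \sqrt{2 l} = \sqrt{2} \sqrt{l}$)
$D = -100$ ($D = 8 + 4 \left(-14 - 13\right) = 8 + 4 \left(-27\right) = 8 - 108 = -100$)
$U{\left(\left(-4\right) 51 \right)} D = \sqrt{2} \sqrt{\left(-4\right) 51} \left(-100\right) = \sqrt{2} \sqrt{-204} \left(-100\right) = \sqrt{2} \cdot 2 i \sqrt{51} \left(-100\right) = 2 i \sqrt{102} \left(-100\right) = - 200 i \sqrt{102}$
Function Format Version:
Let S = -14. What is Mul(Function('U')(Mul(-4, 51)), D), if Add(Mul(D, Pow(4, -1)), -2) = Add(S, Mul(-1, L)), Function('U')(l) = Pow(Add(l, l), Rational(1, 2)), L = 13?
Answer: Mul(-200, I, Pow(102, Rational(1, 2))) ≈ Mul(-2019.9, I)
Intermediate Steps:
Function('U')(l) = Mul(Pow(2, Rational(1, 2)), Pow(l, Rational(1, 2))) (Function('U')(l) = Pow(Mul(2, l), Rational(1, 2)) = Mul(Pow(2, Rational(1, 2)), Pow(l, Rational(1, 2))))
D = -100 (D = Add(8, Mul(4, Add(-14, Mul(-1, 13)))) = Add(8, Mul(4, Add(-14, -13))) = Add(8, Mul(4, -27)) = Add(8, -108) = -100)
Mul(Function('U')(Mul(-4, 51)), D) = Mul(Mul(Pow(2, Rational(1, 2)), Pow(Mul(-4, 51), Rational(1, 2))), -100) = Mul(Mul(Pow(2, Rational(1, 2)), Pow(-204, Rational(1, 2))), -100) = Mul(Mul(Pow(2, Rational(1, 2)), Mul(2, I, Pow(51, Rational(1, 2)))), -100) = Mul(Mul(2, I, Pow(102, Rational(1, 2))), -100) = Mul(-200, I, Pow(102, Rational(1, 2)))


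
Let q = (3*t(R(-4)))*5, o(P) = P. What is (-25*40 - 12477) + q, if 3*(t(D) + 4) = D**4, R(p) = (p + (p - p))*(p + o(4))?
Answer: -13537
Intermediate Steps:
R(p) = p*(4 + p) (R(p) = (p + (p - p))*(p + 4) = (p + 0)*(4 + p) = p*(4 + p))
t(D) = -4 + D**4/3
q = -60 (q = (3*(-4 + (-4*(4 - 4))**4/3))*5 = (3*(-4 + (-4*0)**4/3))*5 = (3*(-4 + (1/3)*0**4))*5 = (3*(-4 + (1/3)*0))*5 = (3*(-4 + 0))*5 = (3*(-4))*5 = -12*5 = -60)
(-25*40 - 12477) + q = (-25*40 - 12477) - 60 = (-1000 - 12477) - 60 = -13477 - 60 = -13537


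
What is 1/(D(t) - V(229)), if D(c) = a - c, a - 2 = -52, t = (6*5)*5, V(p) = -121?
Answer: -1/79 ≈ -0.012658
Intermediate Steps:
t = 150 (t = 30*5 = 150)
a = -50 (a = 2 - 52 = -50)
D(c) = -50 - c
1/(D(t) - V(229)) = 1/((-50 - 1*150) - 1*(-121)) = 1/((-50 - 150) + 121) = 1/(-200 + 121) = 1/(-79) = -1/79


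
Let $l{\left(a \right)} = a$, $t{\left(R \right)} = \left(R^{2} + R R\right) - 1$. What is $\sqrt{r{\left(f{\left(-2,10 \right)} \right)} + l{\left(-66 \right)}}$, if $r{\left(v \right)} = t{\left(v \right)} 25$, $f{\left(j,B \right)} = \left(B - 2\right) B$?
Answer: $\sqrt{319909} \approx 565.61$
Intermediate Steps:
$t{\left(R \right)} = -1 + 2 R^{2}$ ($t{\left(R \right)} = \left(R^{2} + R^{2}\right) - 1 = 2 R^{2} - 1 = -1 + 2 R^{2}$)
$f{\left(j,B \right)} = B \left(-2 + B\right)$ ($f{\left(j,B \right)} = \left(-2 + B\right) B = B \left(-2 + B\right)$)
$r{\left(v \right)} = -25 + 50 v^{2}$ ($r{\left(v \right)} = \left(-1 + 2 v^{2}\right) 25 = -25 + 50 v^{2}$)
$\sqrt{r{\left(f{\left(-2,10 \right)} \right)} + l{\left(-66 \right)}} = \sqrt{\left(-25 + 50 \left(10 \left(-2 + 10\right)\right)^{2}\right) - 66} = \sqrt{\left(-25 + 50 \left(10 \cdot 8\right)^{2}\right) - 66} = \sqrt{\left(-25 + 50 \cdot 80^{2}\right) - 66} = \sqrt{\left(-25 + 50 \cdot 6400\right) - 66} = \sqrt{\left(-25 + 320000\right) - 66} = \sqrt{319975 - 66} = \sqrt{319909}$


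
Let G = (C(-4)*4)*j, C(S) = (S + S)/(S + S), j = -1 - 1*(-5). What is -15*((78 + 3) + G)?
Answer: -1455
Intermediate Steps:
j = 4 (j = -1 + 5 = 4)
C(S) = 1 (C(S) = (2*S)/((2*S)) = (2*S)*(1/(2*S)) = 1)
G = 16 (G = (1*4)*4 = 4*4 = 16)
-15*((78 + 3) + G) = -15*((78 + 3) + 16) = -15*(81 + 16) = -15*97 = -1455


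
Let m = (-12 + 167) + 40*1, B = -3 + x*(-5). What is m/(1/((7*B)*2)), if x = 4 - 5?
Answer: 5460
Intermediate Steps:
x = -1
B = 2 (B = -3 - 1*(-5) = -3 + 5 = 2)
m = 195 (m = 155 + 40 = 195)
m/(1/((7*B)*2)) = 195/(1/((7*2)*2)) = 195/(1/(14*2)) = 195/(1/28) = 195*28 = 5460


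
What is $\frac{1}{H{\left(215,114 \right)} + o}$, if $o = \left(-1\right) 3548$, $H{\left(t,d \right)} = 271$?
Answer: $- \frac{1}{3277} \approx -0.00030516$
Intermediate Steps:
$o = -3548$
$\frac{1}{H{\left(215,114 \right)} + o} = \frac{1}{271 - 3548} = \frac{1}{-3277} = - \frac{1}{3277}$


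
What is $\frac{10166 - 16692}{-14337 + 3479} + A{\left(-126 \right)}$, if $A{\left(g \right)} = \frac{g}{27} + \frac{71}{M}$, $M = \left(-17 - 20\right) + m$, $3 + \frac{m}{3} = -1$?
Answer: $- \frac{4401010}{798063} \approx -5.5146$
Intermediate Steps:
$m = -12$ ($m = -9 + 3 \left(-1\right) = -9 - 3 = -12$)
$M = -49$ ($M = \left(-17 - 20\right) - 12 = -37 - 12 = -49$)
$A{\left(g \right)} = - \frac{71}{49} + \frac{g}{27}$ ($A{\left(g \right)} = \frac{g}{27} + \frac{71}{-49} = g \frac{1}{27} + 71 \left(- \frac{1}{49}\right) = \frac{g}{27} - \frac{71}{49} = - \frac{71}{49} + \frac{g}{27}$)
$\frac{10166 - 16692}{-14337 + 3479} + A{\left(-126 \right)} = \frac{10166 - 16692}{-14337 + 3479} + \left(- \frac{71}{49} + \frac{1}{27} \left(-126\right)\right) = - \frac{6526}{-10858} - \frac{899}{147} = \left(-6526\right) \left(- \frac{1}{10858}\right) - \frac{899}{147} = \frac{3263}{5429} - \frac{899}{147} = - \frac{4401010}{798063}$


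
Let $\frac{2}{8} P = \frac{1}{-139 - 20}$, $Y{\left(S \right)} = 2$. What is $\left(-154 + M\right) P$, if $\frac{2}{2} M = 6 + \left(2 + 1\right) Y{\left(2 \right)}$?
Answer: $\frac{568}{159} \approx 3.5723$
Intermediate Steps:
$M = 12$ ($M = 6 + \left(2 + 1\right) 2 = 6 + 3 \cdot 2 = 6 + 6 = 12$)
$P = - \frac{4}{159}$ ($P = \frac{4}{-139 - 20} = \frac{4}{-159} = 4 \left(- \frac{1}{159}\right) = - \frac{4}{159} \approx -0.025157$)
$\left(-154 + M\right) P = \left(-154 + 12\right) \left(- \frac{4}{159}\right) = \left(-142\right) \left(- \frac{4}{159}\right) = \frac{568}{159}$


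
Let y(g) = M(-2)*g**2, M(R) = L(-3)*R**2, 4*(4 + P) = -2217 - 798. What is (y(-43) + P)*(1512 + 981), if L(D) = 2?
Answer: 139949541/4 ≈ 3.4987e+7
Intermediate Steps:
P = -3031/4 (P = -4 + (-2217 - 798)/4 = -4 + (1/4)*(-3015) = -4 - 3015/4 = -3031/4 ≈ -757.75)
M(R) = 2*R**2
y(g) = 8*g**2 (y(g) = (2*(-2)**2)*g**2 = (2*4)*g**2 = 8*g**2)
(y(-43) + P)*(1512 + 981) = (8*(-43)**2 - 3031/4)*(1512 + 981) = (8*1849 - 3031/4)*2493 = (14792 - 3031/4)*2493 = (56137/4)*2493 = 139949541/4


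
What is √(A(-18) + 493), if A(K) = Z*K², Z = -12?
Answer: I*√3395 ≈ 58.267*I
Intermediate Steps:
A(K) = -12*K²
√(A(-18) + 493) = √(-12*(-18)² + 493) = √(-12*324 + 493) = √(-3888 + 493) = √(-3395) = I*√3395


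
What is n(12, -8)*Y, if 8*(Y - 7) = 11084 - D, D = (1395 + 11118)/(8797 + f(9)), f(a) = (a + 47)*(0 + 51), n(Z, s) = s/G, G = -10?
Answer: 3018649/2710 ≈ 1113.9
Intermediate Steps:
n(Z, s) = -s/10 (n(Z, s) = s/(-10) = s*(-⅒) = -s/10)
f(a) = 2397 + 51*a (f(a) = (47 + a)*51 = 2397 + 51*a)
D = 291/271 (D = (1395 + 11118)/(8797 + (2397 + 51*9)) = 12513/(8797 + (2397 + 459)) = 12513/(8797 + 2856) = 12513/11653 = 12513*(1/11653) = 291/271 ≈ 1.0738)
Y = 3018649/2168 (Y = 7 + (11084 - 1*291/271)/8 = 7 + (11084 - 291/271)/8 = 7 + (⅛)*(3003473/271) = 7 + 3003473/2168 = 3018649/2168 ≈ 1392.4)
n(12, -8)*Y = -⅒*(-8)*(3018649/2168) = (⅘)*(3018649/2168) = 3018649/2710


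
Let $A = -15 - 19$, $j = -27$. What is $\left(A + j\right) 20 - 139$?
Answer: $-1359$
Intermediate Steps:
$A = -34$ ($A = -15 - 19 = -34$)
$\left(A + j\right) 20 - 139 = \left(-34 - 27\right) 20 - 139 = \left(-61\right) 20 - 139 = -1220 - 139 = -1359$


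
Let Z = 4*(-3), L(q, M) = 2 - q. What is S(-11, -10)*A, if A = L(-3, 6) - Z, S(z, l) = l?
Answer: -170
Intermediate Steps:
Z = -12
A = 17 (A = (2 - 1*(-3)) - 1*(-12) = (2 + 3) + 12 = 5 + 12 = 17)
S(-11, -10)*A = -10*17 = -170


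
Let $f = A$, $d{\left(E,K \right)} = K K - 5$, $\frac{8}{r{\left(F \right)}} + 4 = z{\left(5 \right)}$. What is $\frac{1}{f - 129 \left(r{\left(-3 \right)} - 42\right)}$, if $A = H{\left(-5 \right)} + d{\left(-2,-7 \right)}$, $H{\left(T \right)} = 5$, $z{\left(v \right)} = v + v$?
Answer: $\frac{1}{5295} \approx 0.00018886$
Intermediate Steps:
$z{\left(v \right)} = 2 v$
$r{\left(F \right)} = \frac{4}{3}$ ($r{\left(F \right)} = \frac{8}{-4 + 2 \cdot 5} = \frac{8}{-4 + 10} = \frac{8}{6} = 8 \cdot \frac{1}{6} = \frac{4}{3}$)
$d{\left(E,K \right)} = -5 + K^{2}$ ($d{\left(E,K \right)} = K^{2} - 5 = -5 + K^{2}$)
$A = 49$ ($A = 5 - \left(5 - \left(-7\right)^{2}\right) = 5 + \left(-5 + 49\right) = 5 + 44 = 49$)
$f = 49$
$\frac{1}{f - 129 \left(r{\left(-3 \right)} - 42\right)} = \frac{1}{49 - 129 \left(\frac{4}{3} - 42\right)} = \frac{1}{49 - -5246} = \frac{1}{49 + 5246} = \frac{1}{5295}$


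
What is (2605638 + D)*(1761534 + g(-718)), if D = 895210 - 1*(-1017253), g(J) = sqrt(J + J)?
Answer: 7958788526934 + 9036202*I*sqrt(359) ≈ 7.9588e+12 + 1.7121e+8*I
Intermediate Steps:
g(J) = sqrt(2)*sqrt(J) (g(J) = sqrt(2*J) = sqrt(2)*sqrt(J))
D = 1912463 (D = 895210 + 1017253 = 1912463)
(2605638 + D)*(1761534 + g(-718)) = (2605638 + 1912463)*(1761534 + sqrt(2)*sqrt(-718)) = 4518101*(1761534 + sqrt(2)*(I*sqrt(718))) = 4518101*(1761534 + 2*I*sqrt(359)) = 7958788526934 + 9036202*I*sqrt(359)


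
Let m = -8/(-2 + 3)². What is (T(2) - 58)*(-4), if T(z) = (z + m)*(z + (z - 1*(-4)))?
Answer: 424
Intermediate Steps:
m = -8 (m = -8/(1²) = -8/1 = -8*1 = -8)
T(z) = (-8 + z)*(4 + 2*z) (T(z) = (z - 8)*(z + (z - 1*(-4))) = (-8 + z)*(z + (z + 4)) = (-8 + z)*(z + (4 + z)) = (-8 + z)*(4 + 2*z))
(T(2) - 58)*(-4) = ((-32 - 12*2 + 2*2²) - 58)*(-4) = ((-32 - 24 + 2*4) - 58)*(-4) = ((-32 - 24 + 8) - 58)*(-4) = (-48 - 58)*(-4) = -106*(-4) = 424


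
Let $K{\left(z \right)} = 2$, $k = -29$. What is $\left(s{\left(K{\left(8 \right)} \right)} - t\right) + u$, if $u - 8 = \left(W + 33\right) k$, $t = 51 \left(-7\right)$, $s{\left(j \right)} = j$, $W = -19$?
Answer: $-39$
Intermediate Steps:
$t = -357$
$u = -398$ ($u = 8 + \left(-19 + 33\right) \left(-29\right) = 8 + 14 \left(-29\right) = 8 - 406 = -398$)
$\left(s{\left(K{\left(8 \right)} \right)} - t\right) + u = \left(2 - -357\right) - 398 = \left(2 + 357\right) - 398 = 359 - 398 = -39$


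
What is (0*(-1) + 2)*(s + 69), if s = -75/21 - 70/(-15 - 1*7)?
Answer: 10566/77 ≈ 137.22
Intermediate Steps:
s = -30/77 (s = -75*1/21 - 70/(-15 - 7) = -25/7 - 70/(-22) = -25/7 - 70*(-1/22) = -25/7 + 35/11 = -30/77 ≈ -0.38961)
(0*(-1) + 2)*(s + 69) = (0*(-1) + 2)*(-30/77 + 69) = (0 + 2)*(5283/77) = 2*(5283/77) = 10566/77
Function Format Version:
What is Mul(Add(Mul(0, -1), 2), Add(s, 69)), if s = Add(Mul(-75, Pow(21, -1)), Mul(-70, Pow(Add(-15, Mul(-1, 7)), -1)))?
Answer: Rational(10566, 77) ≈ 137.22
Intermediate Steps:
s = Rational(-30, 77) (s = Add(Mul(-75, Rational(1, 21)), Mul(-70, Pow(Add(-15, -7), -1))) = Add(Rational(-25, 7), Mul(-70, Pow(-22, -1))) = Add(Rational(-25, 7), Mul(-70, Rational(-1, 22))) = Add(Rational(-25, 7), Rational(35, 11)) = Rational(-30, 77) ≈ -0.38961)
Mul(Add(Mul(0, -1), 2), Add(s, 69)) = Mul(Add(Mul(0, -1), 2), Add(Rational(-30, 77), 69)) = Mul(Add(0, 2), Rational(5283, 77)) = Mul(2, Rational(5283, 77)) = Rational(10566, 77)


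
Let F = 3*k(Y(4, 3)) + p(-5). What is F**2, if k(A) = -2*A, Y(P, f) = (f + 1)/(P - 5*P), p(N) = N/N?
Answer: 25/4 ≈ 6.2500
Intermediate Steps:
p(N) = 1
Y(P, f) = -(1 + f)/(4*P) (Y(P, f) = (1 + f)/((-4*P)) = (1 + f)*(-1/(4*P)) = -(1 + f)/(4*P))
F = 5/2 (F = 3*(-(-1 - 1*3)/(2*4)) + 1 = 3*(-(-1 - 3)/(2*4)) + 1 = 3*(-(-4)/(2*4)) + 1 = 3*(-2*(-1/4)) + 1 = 3*(1/2) + 1 = 3/2 + 1 = 5/2 ≈ 2.5000)
F**2 = (5/2)**2 = 25/4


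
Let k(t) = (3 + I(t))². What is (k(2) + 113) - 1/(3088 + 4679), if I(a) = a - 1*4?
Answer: 885437/7767 ≈ 114.00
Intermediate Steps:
I(a) = -4 + a (I(a) = a - 4 = -4 + a)
k(t) = (-1 + t)² (k(t) = (3 + (-4 + t))² = (-1 + t)²)
(k(2) + 113) - 1/(3088 + 4679) = ((-1 + 2)² + 113) - 1/(3088 + 4679) = (1² + 113) - 1/7767 = (1 + 113) - 1*1/7767 = 114 - 1/7767 = 885437/7767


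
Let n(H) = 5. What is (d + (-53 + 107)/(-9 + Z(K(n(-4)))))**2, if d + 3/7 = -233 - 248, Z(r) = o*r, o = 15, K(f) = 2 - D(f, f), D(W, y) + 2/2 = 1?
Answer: 11235904/49 ≈ 2.2930e+5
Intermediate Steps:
D(W, y) = 0 (D(W, y) = -1 + 1 = 0)
K(f) = 2 (K(f) = 2 - 1*0 = 2 + 0 = 2)
Z(r) = 15*r
d = -3370/7 (d = -3/7 + (-233 - 248) = -3/7 - 481 = -3370/7 ≈ -481.43)
(d + (-53 + 107)/(-9 + Z(K(n(-4)))))**2 = (-3370/7 + (-53 + 107)/(-9 + 15*2))**2 = (-3370/7 + 54/(-9 + 30))**2 = (-3370/7 + 54/21)**2 = (-3370/7 + 54*(1/21))**2 = (-3370/7 + 18/7)**2 = (-3352/7)**2 = 11235904/49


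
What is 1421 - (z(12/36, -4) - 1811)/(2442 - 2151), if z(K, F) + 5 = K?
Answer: 1245980/873 ≈ 1427.2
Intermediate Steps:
z(K, F) = -5 + K
1421 - (z(12/36, -4) - 1811)/(2442 - 2151) = 1421 - ((-5 + 12/36) - 1811)/(2442 - 2151) = 1421 - ((-5 + 12*(1/36)) - 1811)/291 = 1421 - ((-5 + ⅓) - 1811)/291 = 1421 - (-14/3 - 1811)/291 = 1421 - (-5447)/(3*291) = 1421 - 1*(-5447/873) = 1421 + 5447/873 = 1245980/873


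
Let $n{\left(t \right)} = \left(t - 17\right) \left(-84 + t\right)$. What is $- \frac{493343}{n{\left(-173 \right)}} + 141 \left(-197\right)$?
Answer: $- \frac{1356844253}{48830} \approx -27787.0$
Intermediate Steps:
$n{\left(t \right)} = \left(-84 + t\right) \left(-17 + t\right)$ ($n{\left(t \right)} = \left(-17 + t\right) \left(-84 + t\right) = \left(-84 + t\right) \left(-17 + t\right)$)
$- \frac{493343}{n{\left(-173 \right)}} + 141 \left(-197\right) = - \frac{493343}{1428 + \left(-173\right)^{2} - -17473} + 141 \left(-197\right) = - \frac{493343}{1428 + 29929 + 17473} - 27777 = - \frac{493343}{48830} - 27777 = - \frac{1356844253}{48830}$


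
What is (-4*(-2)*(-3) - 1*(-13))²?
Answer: 121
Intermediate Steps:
(-4*(-2)*(-3) - 1*(-13))² = (8*(-3) + 13)² = (-24 + 13)² = (-11)² = 121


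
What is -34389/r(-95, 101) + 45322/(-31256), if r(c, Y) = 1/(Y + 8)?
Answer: -58580033489/15628 ≈ -3.7484e+6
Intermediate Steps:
r(c, Y) = 1/(8 + Y)
-34389/r(-95, 101) + 45322/(-31256) = -34389/(1/(8 + 101)) + 45322/(-31256) = -34389/(1/109) + 45322*(-1/31256) = -34389/1/109 - 22661/15628 = -34389*109 - 22661/15628 = -3748401 - 22661/15628 = -58580033489/15628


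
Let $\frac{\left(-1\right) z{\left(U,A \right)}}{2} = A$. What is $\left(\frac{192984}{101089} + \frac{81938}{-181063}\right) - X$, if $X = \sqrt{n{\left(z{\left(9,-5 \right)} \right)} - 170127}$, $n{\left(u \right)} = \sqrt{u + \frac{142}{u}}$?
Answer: $\frac{26659231510}{18303477607} - \frac{\sqrt{-4253175 + 55 \sqrt{5}}}{5} \approx 1.4565 - 412.46 i$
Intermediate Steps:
$z{\left(U,A \right)} = - 2 A$
$X = \sqrt{-170127 + \frac{11 \sqrt{5}}{5}}$ ($X = \sqrt{\sqrt{\left(-2\right) \left(-5\right) + \frac{142}{\left(-2\right) \left(-5\right)}} - 170127} = \sqrt{\sqrt{10 + \frac{142}{10}} - 170127} = \sqrt{\sqrt{10 + 142 \cdot \frac{1}{10}} - 170127} = \sqrt{\sqrt{10 + \frac{71}{5}} - 170127} = \sqrt{\sqrt{\frac{121}{5}} - 170127} = \sqrt{\frac{11 \sqrt{5}}{5} - 170127} = \sqrt{-170127 + \frac{11 \sqrt{5}}{5}} \approx 412.46 i$)
$\left(\frac{192984}{101089} + \frac{81938}{-181063}\right) - X = \left(\frac{192984}{101089} + \frac{81938}{-181063}\right) - \frac{\sqrt{-4253175 + 55 \sqrt{5}}}{5} = \left(192984 \cdot \frac{1}{101089} + 81938 \left(- \frac{1}{181063}\right)\right) - \frac{\sqrt{-4253175 + 55 \sqrt{5}}}{5} = \left(\frac{192984}{101089} - \frac{81938}{181063}\right) - \frac{\sqrt{-4253175 + 55 \sqrt{5}}}{5} = \frac{26659231510}{18303477607} - \frac{\sqrt{-4253175 + 55 \sqrt{5}}}{5}$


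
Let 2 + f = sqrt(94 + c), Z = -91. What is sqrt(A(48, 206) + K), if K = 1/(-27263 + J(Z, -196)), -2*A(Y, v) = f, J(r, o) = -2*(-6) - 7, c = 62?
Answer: sqrt(742971306 - 742998564*sqrt(39))/27258 ≈ 2.2902*I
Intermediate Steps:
f = -2 + 2*sqrt(39) (f = -2 + sqrt(94 + 62) = -2 + sqrt(156) = -2 + 2*sqrt(39) ≈ 10.490)
J(r, o) = 5 (J(r, o) = 12 - 7 = 5)
A(Y, v) = 1 - sqrt(39) (A(Y, v) = -(-2 + 2*sqrt(39))/2 = 1 - sqrt(39))
K = -1/27258 (K = 1/(-27263 + 5) = 1/(-27258) = -1/27258 ≈ -3.6686e-5)
sqrt(A(48, 206) + K) = sqrt((1 - sqrt(39)) - 1/27258) = sqrt(27257/27258 - sqrt(39))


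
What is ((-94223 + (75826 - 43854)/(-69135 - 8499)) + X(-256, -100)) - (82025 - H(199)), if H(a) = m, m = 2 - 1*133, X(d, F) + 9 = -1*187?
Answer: -6854127761/38817 ≈ -1.7658e+5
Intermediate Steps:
X(d, F) = -196 (X(d, F) = -9 - 1*187 = -9 - 187 = -196)
m = -131 (m = 2 - 133 = -131)
H(a) = -131
((-94223 + (75826 - 43854)/(-69135 - 8499)) + X(-256, -100)) - (82025 - H(199)) = ((-94223 + (75826 - 43854)/(-69135 - 8499)) - 196) - (82025 - 1*(-131)) = ((-94223 + 31972/(-77634)) - 196) - (82025 + 131) = ((-94223 + 31972*(-1/77634)) - 196) - 1*82156 = ((-94223 - 15986/38817) - 196) - 82156 = (-3657470177/38817 - 196) - 82156 = -3665078309/38817 - 82156 = -6854127761/38817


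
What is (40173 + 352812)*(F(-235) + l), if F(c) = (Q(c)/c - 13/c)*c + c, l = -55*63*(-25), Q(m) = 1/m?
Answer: 1595408592618/47 ≈ 3.3945e+10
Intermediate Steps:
l = 86625 (l = -3465*(-25) = 86625)
F(c) = c + c*(c**(-2) - 13/c) (F(c) = (1/(c*c) - 13/c)*c + c = (c**(-2) - 13/c)*c + c = c*(c**(-2) - 13/c) + c = c + c*(c**(-2) - 13/c))
(40173 + 352812)*(F(-235) + l) = (40173 + 352812)*((-13 - 235 + 1/(-235)) + 86625) = 392985*((-13 - 235 - 1/235) + 86625) = 392985*(-58281/235 + 86625) = 392985*(20298594/235) = 1595408592618/47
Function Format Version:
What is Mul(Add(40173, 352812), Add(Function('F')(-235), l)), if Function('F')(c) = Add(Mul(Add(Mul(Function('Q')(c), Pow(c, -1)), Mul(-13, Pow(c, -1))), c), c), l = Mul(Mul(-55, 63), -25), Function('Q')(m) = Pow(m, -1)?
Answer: Rational(1595408592618, 47) ≈ 3.3945e+10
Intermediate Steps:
l = 86625 (l = Mul(-3465, -25) = 86625)
Function('F')(c) = Add(c, Mul(c, Add(Pow(c, -2), Mul(-13, Pow(c, -1))))) (Function('F')(c) = Add(Mul(Add(Mul(Pow(c, -1), Pow(c, -1)), Mul(-13, Pow(c, -1))), c), c) = Add(Mul(Add(Pow(c, -2), Mul(-13, Pow(c, -1))), c), c) = Add(Mul(c, Add(Pow(c, -2), Mul(-13, Pow(c, -1)))), c) = Add(c, Mul(c, Add(Pow(c, -2), Mul(-13, Pow(c, -1))))))
Mul(Add(40173, 352812), Add(Function('F')(-235), l)) = Mul(Add(40173, 352812), Add(Add(-13, -235, Pow(-235, -1)), 86625)) = Mul(392985, Add(Add(-13, -235, Rational(-1, 235)), 86625)) = Mul(392985, Add(Rational(-58281, 235), 86625)) = Mul(392985, Rational(20298594, 235)) = Rational(1595408592618, 47)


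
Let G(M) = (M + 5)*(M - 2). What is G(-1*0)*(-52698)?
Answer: 526980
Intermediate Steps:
G(M) = (-2 + M)*(5 + M) (G(M) = (5 + M)*(-2 + M) = (-2 + M)*(5 + M))
G(-1*0)*(-52698) = (-10 + (-1*0)² + 3*(-1*0))*(-52698) = (-10 + 0² + 3*0)*(-52698) = (-10 + 0 + 0)*(-52698) = -10*(-52698) = 526980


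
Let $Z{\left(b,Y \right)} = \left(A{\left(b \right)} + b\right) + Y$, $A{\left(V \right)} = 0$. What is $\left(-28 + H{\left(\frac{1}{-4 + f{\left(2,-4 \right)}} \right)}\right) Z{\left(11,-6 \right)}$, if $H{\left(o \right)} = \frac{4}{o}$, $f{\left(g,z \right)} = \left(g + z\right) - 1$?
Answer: $-280$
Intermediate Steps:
$Z{\left(b,Y \right)} = Y + b$ ($Z{\left(b,Y \right)} = \left(0 + b\right) + Y = b + Y = Y + b$)
$f{\left(g,z \right)} = -1 + g + z$
$\left(-28 + H{\left(\frac{1}{-4 + f{\left(2,-4 \right)}} \right)}\right) Z{\left(11,-6 \right)} = \left(-28 + \frac{4}{\frac{1}{-4 - 3}}\right) \left(-6 + 11\right) = \left(-28 + \frac{4}{\frac{1}{-4 - 3}}\right) 5 = \left(-28 + \frac{4}{\frac{1}{-7}}\right) 5 = \left(-28 + \frac{4}{- \frac{1}{7}}\right) 5 = \left(-28 + 4 \left(-7\right)\right) 5 = \left(-28 - 28\right) 5 = \left(-56\right) 5 = -280$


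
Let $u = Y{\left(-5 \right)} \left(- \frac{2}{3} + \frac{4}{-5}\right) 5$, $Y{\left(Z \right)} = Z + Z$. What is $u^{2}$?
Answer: $\frac{48400}{9} \approx 5377.8$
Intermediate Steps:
$Y{\left(Z \right)} = 2 Z$
$u = \frac{220}{3}$ ($u = 2 \left(-5\right) \left(- \frac{2}{3} + \frac{4}{-5}\right) 5 = - 10 \left(\left(-2\right) \frac{1}{3} + 4 \left(- \frac{1}{5}\right)\right) 5 = - 10 \left(- \frac{2}{3} - \frac{4}{5}\right) 5 = \left(-10\right) \left(- \frac{22}{15}\right) 5 = \frac{44}{3} \cdot 5 = \frac{220}{3} \approx 73.333$)
$u^{2} = \left(\frac{220}{3}\right)^{2} = \frac{48400}{9}$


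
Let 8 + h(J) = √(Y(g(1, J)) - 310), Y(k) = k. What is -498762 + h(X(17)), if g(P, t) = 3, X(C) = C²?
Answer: -498770 + I*√307 ≈ -4.9877e+5 + 17.521*I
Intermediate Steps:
h(J) = -8 + I*√307 (h(J) = -8 + √(3 - 310) = -8 + √(-307) = -8 + I*√307)
-498762 + h(X(17)) = -498762 + (-8 + I*√307) = -498770 + I*√307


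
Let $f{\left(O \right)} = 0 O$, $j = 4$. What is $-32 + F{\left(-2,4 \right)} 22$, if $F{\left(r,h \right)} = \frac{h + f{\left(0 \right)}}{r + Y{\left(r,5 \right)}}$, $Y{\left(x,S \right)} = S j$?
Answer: $- \frac{244}{9} \approx -27.111$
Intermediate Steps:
$f{\left(O \right)} = 0$
$Y{\left(x,S \right)} = 4 S$ ($Y{\left(x,S \right)} = S 4 = 4 S$)
$F{\left(r,h \right)} = \frac{h}{20 + r}$ ($F{\left(r,h \right)} = \frac{h + 0}{r + 4 \cdot 5} = \frac{h}{r + 20} = \frac{h}{20 + r}$)
$-32 + F{\left(-2,4 \right)} 22 = -32 + \frac{4}{20 - 2} \cdot 22 = -32 + \frac{4}{18} \cdot 22 = -32 + 4 \cdot \frac{1}{18} \cdot 22 = -32 + \frac{2}{9} \cdot 22 = -32 + \frac{44}{9} = - \frac{244}{9}$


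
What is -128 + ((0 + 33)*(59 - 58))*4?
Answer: 4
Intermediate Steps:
-128 + ((0 + 33)*(59 - 58))*4 = -128 + (33*1)*4 = -128 + 33*4 = -128 + 132 = 4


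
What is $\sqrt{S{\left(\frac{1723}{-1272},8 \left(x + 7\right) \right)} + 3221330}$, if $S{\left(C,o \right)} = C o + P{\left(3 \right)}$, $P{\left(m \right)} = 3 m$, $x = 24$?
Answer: $\frac{4 \sqrt{5089386162}}{159} \approx 1794.7$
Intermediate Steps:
$S{\left(C,o \right)} = 9 + C o$ ($S{\left(C,o \right)} = C o + 3 \cdot 3 = C o + 9 = 9 + C o$)
$\sqrt{S{\left(\frac{1723}{-1272},8 \left(x + 7\right) \right)} + 3221330} = \sqrt{\left(9 + \frac{1723}{-1272} \cdot 8 \left(24 + 7\right)\right) + 3221330} = \sqrt{\left(9 + 1723 \left(- \frac{1}{1272}\right) 8 \cdot 31\right) + 3221330} = \sqrt{\left(9 - \frac{53413}{159}\right) + 3221330} = \sqrt{- \frac{51982}{159} + 3221330} = \sqrt{\frac{512139488}{159}} = \frac{4 \sqrt{5089386162}}{159}$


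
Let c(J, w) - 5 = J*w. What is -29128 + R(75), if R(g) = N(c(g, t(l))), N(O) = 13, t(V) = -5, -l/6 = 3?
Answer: -29115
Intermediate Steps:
l = -18 (l = -6*3 = -18)
c(J, w) = 5 + J*w
R(g) = 13
-29128 + R(75) = -29128 + 13 = -29115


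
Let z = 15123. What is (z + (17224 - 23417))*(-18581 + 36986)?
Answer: 164356650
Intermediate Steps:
(z + (17224 - 23417))*(-18581 + 36986) = (15123 + (17224 - 23417))*(-18581 + 36986) = (15123 - 6193)*18405 = 8930*18405 = 164356650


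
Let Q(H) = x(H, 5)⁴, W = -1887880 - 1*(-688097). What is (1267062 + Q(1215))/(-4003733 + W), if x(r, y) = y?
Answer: -1267687/5203516 ≈ -0.24362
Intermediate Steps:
W = -1199783 (W = -1887880 + 688097 = -1199783)
Q(H) = 625 (Q(H) = 5⁴ = 625)
(1267062 + Q(1215))/(-4003733 + W) = (1267062 + 625)/(-4003733 - 1199783) = 1267687/(-5203516) = 1267687*(-1/5203516) = -1267687/5203516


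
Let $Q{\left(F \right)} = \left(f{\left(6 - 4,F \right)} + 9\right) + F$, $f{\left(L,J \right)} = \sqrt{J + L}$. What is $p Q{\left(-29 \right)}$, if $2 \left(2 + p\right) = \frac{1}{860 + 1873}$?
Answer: $\frac{109310}{2733} - \frac{10931 i \sqrt{3}}{1822} \approx 39.996 - 10.391 i$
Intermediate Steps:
$Q{\left(F \right)} = 9 + F + \sqrt{2 + F}$ ($Q{\left(F \right)} = \left(\sqrt{F + \left(6 - 4\right)} + 9\right) + F = \left(\sqrt{F + 2} + 9\right) + F = \left(\sqrt{2 + F} + 9\right) + F = \left(9 + \sqrt{2 + F}\right) + F = 9 + F + \sqrt{2 + F}$)
$p = - \frac{10931}{5466}$ ($p = -2 + \frac{1}{2 \left(860 + 1873\right)} = -2 + \frac{1}{2 \cdot 2733} = -2 + \frac{1}{2} \cdot \frac{1}{2733} = -2 + \frac{1}{5466} = - \frac{10931}{5466} \approx -1.9998$)
$p Q{\left(-29 \right)} = - \frac{10931 \left(9 - 29 + \sqrt{2 - 29}\right)}{5466} = - \frac{10931 \left(9 - 29 + \sqrt{-27}\right)}{5466} = - \frac{10931 \left(9 - 29 + 3 i \sqrt{3}\right)}{5466} = - \frac{10931 \left(-20 + 3 i \sqrt{3}\right)}{5466} = \frac{109310}{2733} - \frac{10931 i \sqrt{3}}{1822}$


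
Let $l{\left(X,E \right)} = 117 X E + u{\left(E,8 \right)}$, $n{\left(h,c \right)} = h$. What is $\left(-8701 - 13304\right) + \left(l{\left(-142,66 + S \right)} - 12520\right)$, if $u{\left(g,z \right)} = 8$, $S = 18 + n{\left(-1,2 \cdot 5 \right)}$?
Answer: $-1413479$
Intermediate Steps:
$S = 17$ ($S = 18 - 1 = 17$)
$l{\left(X,E \right)} = 8 + 117 E X$ ($l{\left(X,E \right)} = 117 X E + 8 = 117 E X + 8 = 8 + 117 E X$)
$\left(-8701 - 13304\right) + \left(l{\left(-142,66 + S \right)} - 12520\right) = \left(-8701 - 13304\right) + \left(\left(8 + 117 \left(66 + 17\right) \left(-142\right)\right) - 12520\right) = -22005 + \left(\left(8 + 117 \cdot 83 \left(-142\right)\right) - 12520\right) = -22005 + \left(\left(8 - 1378962\right) - 12520\right) = -22005 - 1391474 = -1413479$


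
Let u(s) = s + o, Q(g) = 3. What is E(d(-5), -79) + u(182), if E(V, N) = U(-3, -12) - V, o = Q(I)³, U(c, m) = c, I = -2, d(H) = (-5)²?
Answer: 181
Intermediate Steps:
d(H) = 25
o = 27 (o = 3³ = 27)
E(V, N) = -3 - V
u(s) = 27 + s (u(s) = s + 27 = 27 + s)
E(d(-5), -79) + u(182) = (-3 - 1*25) + (27 + 182) = (-3 - 25) + 209 = -28 + 209 = 181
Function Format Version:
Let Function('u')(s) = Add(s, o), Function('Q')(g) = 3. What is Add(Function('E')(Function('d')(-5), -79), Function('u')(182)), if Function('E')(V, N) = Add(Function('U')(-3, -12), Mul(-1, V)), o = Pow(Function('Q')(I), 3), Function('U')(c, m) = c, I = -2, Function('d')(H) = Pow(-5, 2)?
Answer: 181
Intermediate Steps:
Function('d')(H) = 25
o = 27 (o = Pow(3, 3) = 27)
Function('E')(V, N) = Add(-3, Mul(-1, V))
Function('u')(s) = Add(27, s) (Function('u')(s) = Add(s, 27) = Add(27, s))
Add(Function('E')(Function('d')(-5), -79), Function('u')(182)) = Add(Add(-3, Mul(-1, 25)), Add(27, 182)) = Add(Add(-3, -25), 209) = Add(-28, 209) = 181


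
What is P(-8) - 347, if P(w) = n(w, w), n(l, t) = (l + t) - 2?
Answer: -365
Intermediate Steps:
n(l, t) = -2 + l + t
P(w) = -2 + 2*w (P(w) = -2 + w + w = -2 + 2*w)
P(-8) - 347 = (-2 + 2*(-8)) - 347 = (-2 - 16) - 347 = -18 - 347 = -365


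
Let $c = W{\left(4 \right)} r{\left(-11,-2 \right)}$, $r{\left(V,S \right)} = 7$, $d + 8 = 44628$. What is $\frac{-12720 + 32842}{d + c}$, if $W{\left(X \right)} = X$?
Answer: $\frac{10061}{22324} \approx 0.45068$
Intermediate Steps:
$d = 44620$ ($d = -8 + 44628 = 44620$)
$c = 28$ ($c = 4 \cdot 7 = 28$)
$\frac{-12720 + 32842}{d + c} = \frac{-12720 + 32842}{44620 + 28} = \frac{20122}{44648} = 20122 \cdot \frac{1}{44648} = \frac{10061}{22324}$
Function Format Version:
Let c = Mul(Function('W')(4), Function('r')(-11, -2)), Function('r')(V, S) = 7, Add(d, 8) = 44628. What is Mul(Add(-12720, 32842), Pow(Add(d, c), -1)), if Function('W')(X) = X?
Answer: Rational(10061, 22324) ≈ 0.45068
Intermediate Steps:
d = 44620 (d = Add(-8, 44628) = 44620)
c = 28 (c = Mul(4, 7) = 28)
Mul(Add(-12720, 32842), Pow(Add(d, c), -1)) = Mul(Add(-12720, 32842), Pow(Add(44620, 28), -1)) = Mul(20122, Pow(44648, -1)) = Mul(20122, Rational(1, 44648)) = Rational(10061, 22324)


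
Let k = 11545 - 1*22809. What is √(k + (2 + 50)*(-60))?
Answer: 4*I*√899 ≈ 119.93*I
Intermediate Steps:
k = -11264 (k = 11545 - 22809 = -11264)
√(k + (2 + 50)*(-60)) = √(-11264 + (2 + 50)*(-60)) = √(-11264 + 52*(-60)) = √(-11264 - 3120) = √(-14384) = 4*I*√899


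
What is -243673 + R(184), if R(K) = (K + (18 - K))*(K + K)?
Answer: -237049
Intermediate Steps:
R(K) = 36*K (R(K) = 18*(2*K) = 36*K)
-243673 + R(184) = -243673 + 36*184 = -243673 + 6624 = -237049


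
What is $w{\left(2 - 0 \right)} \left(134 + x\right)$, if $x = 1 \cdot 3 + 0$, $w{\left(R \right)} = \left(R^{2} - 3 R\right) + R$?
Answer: $0$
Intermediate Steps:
$w{\left(R \right)} = R^{2} - 2 R$
$x = 3$ ($x = 3 + 0 = 3$)
$w{\left(2 - 0 \right)} \left(134 + x\right) = \left(2 - 0\right) \left(-2 + \left(2 - 0\right)\right) \left(134 + 3\right) = \left(2 + 0\right) \left(-2 + \left(2 + 0\right)\right) 137 = 2 \left(-2 + 2\right) 137 = 2 \cdot 0 \cdot 137 = 0 \cdot 137 = 0$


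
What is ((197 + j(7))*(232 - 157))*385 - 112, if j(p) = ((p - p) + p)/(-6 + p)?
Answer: 5890388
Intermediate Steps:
j(p) = p/(-6 + p) (j(p) = (0 + p)/(-6 + p) = p/(-6 + p))
((197 + j(7))*(232 - 157))*385 - 112 = ((197 + 7/(-6 + 7))*(232 - 157))*385 - 112 = ((197 + 7/1)*75)*385 - 112 = ((197 + 7*1)*75)*385 - 112 = ((197 + 7)*75)*385 - 112 = (204*75)*385 - 112 = 15300*385 - 112 = 5890500 - 112 = 5890388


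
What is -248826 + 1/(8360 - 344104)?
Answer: -83541836545/335744 ≈ -2.4883e+5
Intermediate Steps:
-248826 + 1/(8360 - 344104) = -248826 + 1/(-335744) = -248826 - 1/335744 = -83541836545/335744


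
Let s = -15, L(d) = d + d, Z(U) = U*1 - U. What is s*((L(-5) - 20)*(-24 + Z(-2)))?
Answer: -10800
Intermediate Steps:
Z(U) = 0 (Z(U) = U - U = 0)
L(d) = 2*d
s*((L(-5) - 20)*(-24 + Z(-2))) = -15*(2*(-5) - 20)*(-24 + 0) = -15*(-10 - 20)*(-24) = -(-450)*(-24) = -15*720 = -10800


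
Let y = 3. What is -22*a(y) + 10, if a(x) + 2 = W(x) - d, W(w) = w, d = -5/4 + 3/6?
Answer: -57/2 ≈ -28.500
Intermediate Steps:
d = -3/4 (d = -5*1/4 + 3*(1/6) = -5/4 + 1/2 = -3/4 ≈ -0.75000)
a(x) = -5/4 + x (a(x) = -2 + (x - 1*(-3/4)) = -2 + (x + 3/4) = -2 + (3/4 + x) = -5/4 + x)
-22*a(y) + 10 = -22*(-5/4 + 3) + 10 = -22*7/4 + 10 = -77/2 + 10 = -57/2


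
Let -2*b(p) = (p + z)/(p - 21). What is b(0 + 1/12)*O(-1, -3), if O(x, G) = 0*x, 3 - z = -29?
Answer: 0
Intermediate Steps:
z = 32 (z = 3 - 1*(-29) = 3 + 29 = 32)
O(x, G) = 0
b(p) = -(32 + p)/(2*(-21 + p)) (b(p) = -(p + 32)/(2*(p - 21)) = -(32 + p)/(2*(-21 + p)))
b(0 + 1/12)*O(-1, -3) = ((-32 - (0 + 1/12))/(2*(-21 + (0 + 1/12))))*0 = ((-32 - 1*1/12)/(2*(-21 + 1/12)))*0 = ((-32 - 1/12)/(2*(-251/12)))*0 = ((1/2)*(-12/251)*(-385/12))*0 = (385/502)*0 = 0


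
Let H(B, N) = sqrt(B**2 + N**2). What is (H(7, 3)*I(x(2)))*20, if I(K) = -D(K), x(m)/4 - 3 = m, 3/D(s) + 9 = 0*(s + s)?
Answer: 20*sqrt(58)/3 ≈ 50.772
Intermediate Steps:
D(s) = -1/3 (D(s) = 3/(-9 + 0*(s + s)) = 3/(-9 + 0*(2*s)) = 3/(-9 + 0) = 3/(-9) = 3*(-1/9) = -1/3)
x(m) = 12 + 4*m
I(K) = 1/3 (I(K) = -1*(-1/3) = 1/3)
(H(7, 3)*I(x(2)))*20 = (sqrt(7**2 + 3**2)*(1/3))*20 = (sqrt(49 + 9)*(1/3))*20 = (sqrt(58)*(1/3))*20 = (sqrt(58)/3)*20 = 20*sqrt(58)/3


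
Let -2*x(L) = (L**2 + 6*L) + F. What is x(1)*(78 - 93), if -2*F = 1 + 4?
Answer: 135/4 ≈ 33.750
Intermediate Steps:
F = -5/2 (F = -(1 + 4)/2 = -1/2*5 = -5/2 ≈ -2.5000)
x(L) = 5/4 - 3*L - L**2/2 (x(L) = -((L**2 + 6*L) - 5/2)/2 = -(-5/2 + L**2 + 6*L)/2 = 5/4 - 3*L - L**2/2)
x(1)*(78 - 93) = (5/4 - 3*1 - 1/2*1**2)*(78 - 93) = (5/4 - 3 - 1/2*1)*(-15) = (5/4 - 3 - 1/2)*(-15) = -9/4*(-15) = 135/4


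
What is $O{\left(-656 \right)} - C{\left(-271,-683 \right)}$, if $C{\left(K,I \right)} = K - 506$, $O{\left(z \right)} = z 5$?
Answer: $-2503$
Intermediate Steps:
$O{\left(z \right)} = 5 z$
$C{\left(K,I \right)} = -506 + K$
$O{\left(-656 \right)} - C{\left(-271,-683 \right)} = 5 \left(-656\right) - \left(-506 - 271\right) = -3280 - -777 = -3280 + 777 = -2503$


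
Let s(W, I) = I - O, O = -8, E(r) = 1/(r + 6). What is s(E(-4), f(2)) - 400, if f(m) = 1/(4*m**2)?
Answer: -6271/16 ≈ -391.94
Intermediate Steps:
E(r) = 1/(6 + r)
f(m) = 1/(4*m**2)
s(W, I) = 8 + I (s(W, I) = I - 1*(-8) = I + 8 = 8 + I)
s(E(-4), f(2)) - 400 = (8 + (1/4)/2**2) - 400 = (8 + (1/4)*(1/4)) - 400 = (8 + 1/16) - 400 = 129/16 - 400 = -6271/16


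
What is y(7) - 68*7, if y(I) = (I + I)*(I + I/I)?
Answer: -364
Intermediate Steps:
y(I) = 2*I*(1 + I) (y(I) = (2*I)*(I + 1) = (2*I)*(1 + I) = 2*I*(1 + I))
y(7) - 68*7 = 2*7*(1 + 7) - 68*7 = 2*7*8 - 476 = 112 - 476 = -364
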